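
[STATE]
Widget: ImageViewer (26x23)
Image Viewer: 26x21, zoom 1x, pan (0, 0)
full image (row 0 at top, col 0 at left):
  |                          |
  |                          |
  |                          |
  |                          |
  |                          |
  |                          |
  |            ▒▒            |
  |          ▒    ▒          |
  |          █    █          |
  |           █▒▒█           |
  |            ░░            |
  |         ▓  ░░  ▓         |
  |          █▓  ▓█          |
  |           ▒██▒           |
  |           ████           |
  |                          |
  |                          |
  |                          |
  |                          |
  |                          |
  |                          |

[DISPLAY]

                          
                          
                          
                          
                          
                          
            ▒▒            
          ▒    ▒          
          █    █          
           █▒▒█           
            ░░            
         ▓  ░░  ▓         
          █▓  ▓█          
           ▒██▒           
           ████           
                          
                          
                          
                          
                          
                          
                          
                          


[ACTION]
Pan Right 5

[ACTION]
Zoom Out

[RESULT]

                          
                          
                          
                          
                          
                          
       ▒▒                 
     ▒    ▒               
     █    █               
      █▒▒█                
       ░░                 
    ▓  ░░  ▓              
     █▓  ▓█               
      ▒██▒                
      ████                
                          
                          
                          
                          
                          
                          
                          
                          


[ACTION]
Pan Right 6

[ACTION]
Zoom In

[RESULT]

                          
                          
                          
                          
                          
                          
                          
                          
                          
                          
                          
                          
             ▒▒▒▒         
             ▒▒▒▒         
         ▒▒        ▒▒     
         ▒▒        ▒▒     
         ██        ██     
         ██        ██     
           ██▒▒▒▒██       
           ██▒▒▒▒██       
             ░░░░         
             ░░░░         
       ▓▓    ░░░░    ▓▓   


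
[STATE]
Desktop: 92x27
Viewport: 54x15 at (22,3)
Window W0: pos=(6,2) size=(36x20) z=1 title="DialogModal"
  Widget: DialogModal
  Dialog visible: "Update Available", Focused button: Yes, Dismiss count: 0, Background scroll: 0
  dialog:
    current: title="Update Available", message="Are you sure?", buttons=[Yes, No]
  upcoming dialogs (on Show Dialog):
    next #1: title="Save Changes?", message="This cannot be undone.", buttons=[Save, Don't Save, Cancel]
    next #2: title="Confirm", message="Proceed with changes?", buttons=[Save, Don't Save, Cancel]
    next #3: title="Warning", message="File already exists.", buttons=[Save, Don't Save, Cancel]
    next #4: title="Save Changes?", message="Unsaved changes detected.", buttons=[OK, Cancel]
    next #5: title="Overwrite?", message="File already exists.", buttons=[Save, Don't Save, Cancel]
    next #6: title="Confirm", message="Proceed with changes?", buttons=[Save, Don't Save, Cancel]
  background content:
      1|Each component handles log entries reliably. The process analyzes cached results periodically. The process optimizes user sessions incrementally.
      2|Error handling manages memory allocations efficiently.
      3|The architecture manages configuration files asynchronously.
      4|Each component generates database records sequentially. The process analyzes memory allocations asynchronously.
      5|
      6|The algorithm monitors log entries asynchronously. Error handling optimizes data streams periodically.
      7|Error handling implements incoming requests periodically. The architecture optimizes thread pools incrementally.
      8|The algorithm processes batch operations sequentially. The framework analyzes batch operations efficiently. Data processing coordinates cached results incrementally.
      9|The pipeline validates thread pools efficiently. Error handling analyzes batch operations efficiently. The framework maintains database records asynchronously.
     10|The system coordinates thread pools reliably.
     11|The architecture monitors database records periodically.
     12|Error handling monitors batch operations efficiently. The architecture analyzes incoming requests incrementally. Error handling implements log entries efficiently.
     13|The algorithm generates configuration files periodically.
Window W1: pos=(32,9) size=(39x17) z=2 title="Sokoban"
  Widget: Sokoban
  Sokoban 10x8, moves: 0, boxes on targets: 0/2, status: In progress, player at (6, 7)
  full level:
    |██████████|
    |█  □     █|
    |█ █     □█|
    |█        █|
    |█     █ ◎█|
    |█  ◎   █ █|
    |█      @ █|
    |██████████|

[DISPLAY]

                   ┃                                  
───────────────────┨                                  
handles log entries┃                                  
manages memory allo┃                                  
e manages configura┃                                  
generates database ┃                                  
          ┏━━━━━━━━━━━━━━━━━━━━━━━━━━━━━━━━━━━━━┓     
──────────┃ Sokoban                             ┃     
 Available┠─────────────────────────────────────┨     
ou sure?  ┃██████████                           ┃     
s]  No    ┃█  □     █                           ┃     
──────────┃█ █     □█                           ┃     
e monitors┃█        █                           ┃     
monitors b┃█     █ ◎█                           ┃     
enerates c┃█  ◎   █ █                           ┃     


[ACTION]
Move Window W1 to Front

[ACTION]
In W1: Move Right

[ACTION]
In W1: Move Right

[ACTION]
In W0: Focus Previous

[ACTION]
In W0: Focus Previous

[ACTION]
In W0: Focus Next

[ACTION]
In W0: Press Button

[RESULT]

                   ┃                                  
───────────────────┨                                  
handles log entries┃                                  
manages memory allo┃                                  
e manages configura┃                                  
generates database ┃                                  
          ┏━━━━━━━━━━━━━━━━━━━━━━━━━━━━━━━━━━━━━┓     
onitors lo┃ Sokoban                             ┃     
implements┠─────────────────────────────────────┨     
rocesses b┃██████████                           ┃     
lidates th┃█  □     █                           ┃     
dinates th┃█ █     □█                           ┃     
e monitors┃█        █                           ┃     
monitors b┃█     █ ◎█                           ┃     
enerates c┃█  ◎   █ █                           ┃     


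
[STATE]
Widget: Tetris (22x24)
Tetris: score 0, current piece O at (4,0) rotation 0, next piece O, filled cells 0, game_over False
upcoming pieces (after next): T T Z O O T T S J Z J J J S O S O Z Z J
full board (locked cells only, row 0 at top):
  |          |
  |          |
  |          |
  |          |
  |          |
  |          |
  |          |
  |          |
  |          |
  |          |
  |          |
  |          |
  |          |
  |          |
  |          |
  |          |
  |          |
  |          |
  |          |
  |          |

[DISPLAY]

    ▓▓    │Next:      
    ▓▓    │▓▓         
          │▓▓         
          │           
          │           
          │           
          │Score:     
          │0          
          │           
          │           
          │           
          │           
          │           
          │           
          │           
          │           
          │           
          │           
          │           
          │           
          │           
          │           
          │           
          │           


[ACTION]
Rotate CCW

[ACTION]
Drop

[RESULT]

          │Next:      
    ▓▓    │▓▓         
    ▓▓    │▓▓         
          │           
          │           
          │           
          │Score:     
          │0          
          │           
          │           
          │           
          │           
          │           
          │           
          │           
          │           
          │           
          │           
          │           
          │           
          │           
          │           
          │           
          │           


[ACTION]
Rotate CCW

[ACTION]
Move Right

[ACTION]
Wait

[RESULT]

          │Next:      
          │▓▓         
     ▓▓   │▓▓         
     ▓▓   │           
          │           
          │           
          │Score:     
          │0          
          │           
          │           
          │           
          │           
          │           
          │           
          │           
          │           
          │           
          │           
          │           
          │           
          │           
          │           
          │           
          │           


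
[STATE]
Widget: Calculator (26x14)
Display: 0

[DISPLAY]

                         0
┌───┬───┬───┬───┐         
│ 7 │ 8 │ 9 │ ÷ │         
├───┼───┼───┼───┤         
│ 4 │ 5 │ 6 │ × │         
├───┼───┼───┼───┤         
│ 1 │ 2 │ 3 │ - │         
├───┼───┼───┼───┤         
│ 0 │ . │ = │ + │         
├───┼───┼───┼───┤         
│ C │ MC│ MR│ M+│         
└───┴───┴───┴───┘         
                          
                          


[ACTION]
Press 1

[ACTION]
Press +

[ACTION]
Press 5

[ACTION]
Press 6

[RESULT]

                        56
┌───┬───┬───┬───┐         
│ 7 │ 8 │ 9 │ ÷ │         
├───┼───┼───┼───┤         
│ 4 │ 5 │ 6 │ × │         
├───┼───┼───┼───┤         
│ 1 │ 2 │ 3 │ - │         
├───┼───┼───┼───┤         
│ 0 │ . │ = │ + │         
├───┼───┼───┼───┤         
│ C │ MC│ MR│ M+│         
└───┴───┴───┴───┘         
                          
                          


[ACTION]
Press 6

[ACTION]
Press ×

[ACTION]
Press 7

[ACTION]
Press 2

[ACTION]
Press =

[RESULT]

                     40824
┌───┬───┬───┬───┐         
│ 7 │ 8 │ 9 │ ÷ │         
├───┼───┼───┼───┤         
│ 4 │ 5 │ 6 │ × │         
├───┼───┼───┼───┤         
│ 1 │ 2 │ 3 │ - │         
├───┼───┼───┼───┤         
│ 0 │ . │ = │ + │         
├───┼───┼───┼───┤         
│ C │ MC│ MR│ M+│         
└───┴───┴───┴───┘         
                          
                          


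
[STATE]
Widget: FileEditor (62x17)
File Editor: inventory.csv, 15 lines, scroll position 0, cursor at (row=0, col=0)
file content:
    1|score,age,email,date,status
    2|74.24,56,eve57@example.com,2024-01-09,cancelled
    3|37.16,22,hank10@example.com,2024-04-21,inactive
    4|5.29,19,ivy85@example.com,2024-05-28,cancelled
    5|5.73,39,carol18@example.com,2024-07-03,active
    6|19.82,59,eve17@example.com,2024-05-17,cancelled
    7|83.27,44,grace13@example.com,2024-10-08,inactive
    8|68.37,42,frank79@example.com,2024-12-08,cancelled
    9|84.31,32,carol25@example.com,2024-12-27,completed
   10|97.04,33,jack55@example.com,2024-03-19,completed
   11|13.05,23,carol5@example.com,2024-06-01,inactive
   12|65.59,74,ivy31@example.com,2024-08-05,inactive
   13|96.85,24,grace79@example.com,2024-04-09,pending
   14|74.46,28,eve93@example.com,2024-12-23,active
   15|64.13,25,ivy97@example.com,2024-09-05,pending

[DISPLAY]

█core,age,email,date,status                                  ▲
74.24,56,eve57@example.com,2024-01-09,cancelled              █
37.16,22,hank10@example.com,2024-04-21,inactive              ░
5.29,19,ivy85@example.com,2024-05-28,cancelled               ░
5.73,39,carol18@example.com,2024-07-03,active                ░
19.82,59,eve17@example.com,2024-05-17,cancelled              ░
83.27,44,grace13@example.com,2024-10-08,inactive             ░
68.37,42,frank79@example.com,2024-12-08,cancelled            ░
84.31,32,carol25@example.com,2024-12-27,completed            ░
97.04,33,jack55@example.com,2024-03-19,completed             ░
13.05,23,carol5@example.com,2024-06-01,inactive              ░
65.59,74,ivy31@example.com,2024-08-05,inactive               ░
96.85,24,grace79@example.com,2024-04-09,pending              ░
74.46,28,eve93@example.com,2024-12-23,active                 ░
64.13,25,ivy97@example.com,2024-09-05,pending                ░
                                                             ░
                                                             ▼


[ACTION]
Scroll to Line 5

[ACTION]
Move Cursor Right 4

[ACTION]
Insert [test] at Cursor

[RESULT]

scortest█,age,email,date,status                              ▲
74.24,56,eve57@example.com,2024-01-09,cancelled              █
37.16,22,hank10@example.com,2024-04-21,inactive              ░
5.29,19,ivy85@example.com,2024-05-28,cancelled               ░
5.73,39,carol18@example.com,2024-07-03,active                ░
19.82,59,eve17@example.com,2024-05-17,cancelled              ░
83.27,44,grace13@example.com,2024-10-08,inactive             ░
68.37,42,frank79@example.com,2024-12-08,cancelled            ░
84.31,32,carol25@example.com,2024-12-27,completed            ░
97.04,33,jack55@example.com,2024-03-19,completed             ░
13.05,23,carol5@example.com,2024-06-01,inactive              ░
65.59,74,ivy31@example.com,2024-08-05,inactive               ░
96.85,24,grace79@example.com,2024-04-09,pending              ░
74.46,28,eve93@example.com,2024-12-23,active                 ░
64.13,25,ivy97@example.com,2024-09-05,pending                ░
                                                             ░
                                                             ▼


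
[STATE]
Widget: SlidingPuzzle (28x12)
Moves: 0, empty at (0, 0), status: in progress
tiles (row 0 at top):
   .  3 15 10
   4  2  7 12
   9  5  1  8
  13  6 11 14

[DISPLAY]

┌────┬────┬────┬────┐       
│    │  3 │ 15 │ 10 │       
├────┼────┼────┼────┤       
│  4 │  2 │  7 │ 12 │       
├────┼────┼────┼────┤       
│  9 │  5 │  1 │  8 │       
├────┼────┼────┼────┤       
│ 13 │  6 │ 11 │ 14 │       
└────┴────┴────┴────┘       
Moves: 0                    
                            
                            


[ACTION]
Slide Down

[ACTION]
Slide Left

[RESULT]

┌────┬────┬────┬────┐       
│  3 │    │ 15 │ 10 │       
├────┼────┼────┼────┤       
│  4 │  2 │  7 │ 12 │       
├────┼────┼────┼────┤       
│  9 │  5 │  1 │  8 │       
├────┼────┼────┼────┤       
│ 13 │  6 │ 11 │ 14 │       
└────┴────┴────┴────┘       
Moves: 1                    
                            
                            


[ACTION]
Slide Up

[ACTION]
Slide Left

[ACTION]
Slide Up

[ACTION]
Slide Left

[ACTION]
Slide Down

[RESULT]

┌────┬────┬────┬────┐       
│  3 │  2 │ 15 │ 10 │       
├────┼────┼────┼────┤       
│  4 │  7 │  1 │    │       
├────┼────┼────┼────┤       
│  9 │  5 │  8 │ 12 │       
├────┼────┼────┼────┤       
│ 13 │  6 │ 11 │ 14 │       
└────┴────┴────┴────┘       
Moves: 6                    
                            
                            


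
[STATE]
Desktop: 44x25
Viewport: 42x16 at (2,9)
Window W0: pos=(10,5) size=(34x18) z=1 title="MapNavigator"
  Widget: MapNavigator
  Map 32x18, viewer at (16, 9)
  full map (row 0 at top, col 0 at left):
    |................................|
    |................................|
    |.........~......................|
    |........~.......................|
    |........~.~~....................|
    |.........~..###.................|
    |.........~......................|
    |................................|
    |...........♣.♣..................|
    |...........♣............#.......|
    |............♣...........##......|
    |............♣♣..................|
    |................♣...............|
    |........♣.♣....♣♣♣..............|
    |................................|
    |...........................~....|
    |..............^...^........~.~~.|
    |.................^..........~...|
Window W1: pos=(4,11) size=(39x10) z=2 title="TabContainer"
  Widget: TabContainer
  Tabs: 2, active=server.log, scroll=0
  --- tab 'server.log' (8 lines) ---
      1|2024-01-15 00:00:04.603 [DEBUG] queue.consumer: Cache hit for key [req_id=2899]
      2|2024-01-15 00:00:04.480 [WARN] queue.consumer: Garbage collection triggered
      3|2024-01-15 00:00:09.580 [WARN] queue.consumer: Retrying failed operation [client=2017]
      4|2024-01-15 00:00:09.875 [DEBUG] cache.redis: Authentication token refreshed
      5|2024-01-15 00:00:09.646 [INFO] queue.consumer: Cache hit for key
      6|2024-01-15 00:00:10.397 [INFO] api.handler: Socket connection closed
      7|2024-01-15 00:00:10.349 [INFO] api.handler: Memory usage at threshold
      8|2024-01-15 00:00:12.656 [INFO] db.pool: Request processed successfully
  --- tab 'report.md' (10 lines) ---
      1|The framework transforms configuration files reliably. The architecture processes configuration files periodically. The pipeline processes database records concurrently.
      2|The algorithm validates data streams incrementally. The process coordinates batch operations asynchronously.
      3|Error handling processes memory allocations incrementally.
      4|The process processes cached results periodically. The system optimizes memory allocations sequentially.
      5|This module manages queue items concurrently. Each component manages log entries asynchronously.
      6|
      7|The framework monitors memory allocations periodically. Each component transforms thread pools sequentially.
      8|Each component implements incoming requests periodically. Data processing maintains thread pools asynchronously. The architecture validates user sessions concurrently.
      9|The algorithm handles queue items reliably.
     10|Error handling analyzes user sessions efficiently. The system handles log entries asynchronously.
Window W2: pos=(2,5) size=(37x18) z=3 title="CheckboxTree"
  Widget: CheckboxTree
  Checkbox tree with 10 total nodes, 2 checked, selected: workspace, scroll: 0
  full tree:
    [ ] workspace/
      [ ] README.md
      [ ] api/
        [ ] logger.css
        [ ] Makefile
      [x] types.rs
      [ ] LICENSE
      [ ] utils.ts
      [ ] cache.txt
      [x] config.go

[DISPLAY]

┃   [ ] README.md                   ┃....┃
┃   [ ] api/                        ┃....┃
┃     [ ] logger.css                ┃━━━┓┃
┃     [ ] Makefile                  ┃   ┃┃
┃   [x] types.rs                    ┃───┨┃
┃   [ ] LICENSE                     ┃   ┃┃
┃   [ ] utils.ts                    ┃───┃┃
┃   [ ] cache.txt                   ┃eue┃┃
┃   [x] config.go                   ┃ue.┃┃
┃                                   ┃ue.┃┃
┃                                   ┃che┃┃
┃                                   ┃━━━┛┃
┃                                   ┃....┃
┗━━━━━━━━━━━━━━━━━━━━━━━━━━━━━━━━━━━┛━━━━┛
                                          
                                          


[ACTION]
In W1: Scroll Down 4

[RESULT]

┃   [ ] README.md                   ┃....┃
┃   [ ] api/                        ┃....┃
┃     [ ] logger.css                ┃━━━┓┃
┃     [ ] Makefile                  ┃   ┃┃
┃   [x] types.rs                    ┃───┨┃
┃   [ ] LICENSE                     ┃   ┃┃
┃   [ ] utils.ts                    ┃───┃┃
┃   [ ] cache.txt                   ┃ue.┃┃
┃   [x] config.go                   ┃.ha┃┃
┃                                   ┃.ha┃┃
┃                                   ┃poo┃┃
┃                                   ┃━━━┛┃
┃                                   ┃....┃
┗━━━━━━━━━━━━━━━━━━━━━━━━━━━━━━━━━━━┛━━━━┛
                                          
                                          


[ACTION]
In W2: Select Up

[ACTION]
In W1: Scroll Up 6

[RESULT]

┃   [ ] README.md                   ┃....┃
┃   [ ] api/                        ┃....┃
┃     [ ] logger.css                ┃━━━┓┃
┃     [ ] Makefile                  ┃   ┃┃
┃   [x] types.rs                    ┃───┨┃
┃   [ ] LICENSE                     ┃   ┃┃
┃   [ ] utils.ts                    ┃───┃┃
┃   [ ] cache.txt                   ┃eue┃┃
┃   [x] config.go                   ┃ue.┃┃
┃                                   ┃ue.┃┃
┃                                   ┃che┃┃
┃                                   ┃━━━┛┃
┃                                   ┃....┃
┗━━━━━━━━━━━━━━━━━━━━━━━━━━━━━━━━━━━┛━━━━┛
                                          
                                          


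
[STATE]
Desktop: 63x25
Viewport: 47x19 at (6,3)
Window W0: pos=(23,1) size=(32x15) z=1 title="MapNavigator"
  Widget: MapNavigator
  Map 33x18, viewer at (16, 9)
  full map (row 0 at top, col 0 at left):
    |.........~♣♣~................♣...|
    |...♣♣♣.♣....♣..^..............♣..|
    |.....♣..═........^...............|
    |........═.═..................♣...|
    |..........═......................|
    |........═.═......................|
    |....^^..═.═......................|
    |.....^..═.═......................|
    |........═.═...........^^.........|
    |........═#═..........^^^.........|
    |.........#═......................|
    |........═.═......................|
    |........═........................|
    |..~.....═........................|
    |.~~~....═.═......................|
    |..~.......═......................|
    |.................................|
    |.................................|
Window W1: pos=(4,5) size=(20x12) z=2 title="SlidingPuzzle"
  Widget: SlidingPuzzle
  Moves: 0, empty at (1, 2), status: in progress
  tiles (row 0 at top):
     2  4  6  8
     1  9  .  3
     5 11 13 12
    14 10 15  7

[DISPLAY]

                 ┠─────────────────────────────
                 ┃.........═...................
━━━━━━━━━━━━━━━━━┓.......═.═...................
SlidingPuzzle    ┃...^^..═.═...................
─────────────────┨....^..═.═...................
────┬────┬────┬──┃.......═.═...........^^......
  2 │  4 │  6 │  ┃.......═#═.....@....^^^......
────┼────┼────┼──┃........#═...................
  1 │  9 │    │  ┃.......═.═...................
────┼────┼────┼──┃.......═.....................
  5 │ 11 │ 13 │ 1┃.~.....═.....................
────┼────┼────┼──┃~~~....═.═...................
 14 │ 10 │ 15 │  ┃━━━━━━━━━━━━━━━━━━━━━━━━━━━━━
━━━━━━━━━━━━━━━━━┛                             
                                               
                                               
                                               
                                               
                                               


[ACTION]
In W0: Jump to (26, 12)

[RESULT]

                 ┠─────────────────────────────
                 ┃......................       
━━━━━━━━━━━━━━━━━┓...........^^.........       
SlidingPuzzle    ┃..........^^^.........       
─────────────────┨......................       
────┬────┬────┬──┃......................       
  2 │  4 │  6 │  ┃...............@......       
────┼────┼────┼──┃......................       
  1 │  9 │    │  ┃......................       
────┼────┼────┼──┃......................       
  5 │ 11 │ 13 │ 1┃......................       
────┼────┼────┼──┃......................       
 14 │ 10 │ 15 │  ┃━━━━━━━━━━━━━━━━━━━━━━━━━━━━━
━━━━━━━━━━━━━━━━━┛                             
                                               
                                               
                                               
                                               
                                               


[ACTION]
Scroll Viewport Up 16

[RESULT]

                                               
                 ┏━━━━━━━━━━━━━━━━━━━━━━━━━━━━━
                 ┃ MapNavigator                
                 ┠─────────────────────────────
                 ┃......................       
━━━━━━━━━━━━━━━━━┓...........^^.........       
SlidingPuzzle    ┃..........^^^.........       
─────────────────┨......................       
────┬────┬────┬──┃......................       
  2 │  4 │  6 │  ┃...............@......       
────┼────┼────┼──┃......................       
  1 │  9 │    │  ┃......................       
────┼────┼────┼──┃......................       
  5 │ 11 │ 13 │ 1┃......................       
────┼────┼────┼──┃......................       
 14 │ 10 │ 15 │  ┃━━━━━━━━━━━━━━━━━━━━━━━━━━━━━
━━━━━━━━━━━━━━━━━┛                             
                                               
                                               


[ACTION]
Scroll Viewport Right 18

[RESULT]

                                               
       ┏━━━━━━━━━━━━━━━━━━━━━━━━━━━━━━┓        
       ┃ MapNavigator                 ┃        
       ┠──────────────────────────────┨        
       ┃......................        ┃        
━━━━━━━┓...........^^.........        ┃        
zle    ┃..........^^^.........        ┃        
───────┨......................        ┃        
────┬──┃......................        ┃        
  6 │  ┃...............@......        ┃        
────┼──┃......................        ┃        
    │  ┃......................        ┃        
────┼──┃......................        ┃        
 13 │ 1┃......................        ┃        
────┼──┃......................        ┃        
 15 │  ┃━━━━━━━━━━━━━━━━━━━━━━━━━━━━━━┛        
━━━━━━━┛                                       
                                               
                                               


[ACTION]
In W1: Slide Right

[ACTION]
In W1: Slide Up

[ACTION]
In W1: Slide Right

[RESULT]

                                               
       ┏━━━━━━━━━━━━━━━━━━━━━━━━━━━━━━┓        
       ┃ MapNavigator                 ┃        
       ┠──────────────────────────────┨        
       ┃......................        ┃        
━━━━━━━┓...........^^.........        ┃        
zle    ┃..........^^^.........        ┃        
───────┨......................        ┃        
────┬──┃......................        ┃        
  6 │  ┃...............@......        ┃        
────┼──┃......................        ┃        
  9 │  ┃......................        ┃        
────┼──┃......................        ┃        
 13 │ 1┃......................        ┃        
────┼──┃......................        ┃        
 15 │  ┃━━━━━━━━━━━━━━━━━━━━━━━━━━━━━━┛        
━━━━━━━┛                                       
                                               
                                               


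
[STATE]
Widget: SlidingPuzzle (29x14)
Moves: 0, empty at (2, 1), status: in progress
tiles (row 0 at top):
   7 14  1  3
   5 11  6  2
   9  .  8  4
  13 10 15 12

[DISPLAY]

┌────┬────┬────┬────┐        
│  7 │ 14 │  1 │  3 │        
├────┼────┼────┼────┤        
│  5 │ 11 │  6 │  2 │        
├────┼────┼────┼────┤        
│  9 │    │  8 │  4 │        
├────┼────┼────┼────┤        
│ 13 │ 10 │ 15 │ 12 │        
└────┴────┴────┴────┘        
Moves: 0                     
                             
                             
                             
                             


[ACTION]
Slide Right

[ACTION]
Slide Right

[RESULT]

┌────┬────┬────┬────┐        
│  7 │ 14 │  1 │  3 │        
├────┼────┼────┼────┤        
│  5 │ 11 │  6 │  2 │        
├────┼────┼────┼────┤        
│    │  9 │  8 │  4 │        
├────┼────┼────┼────┤        
│ 13 │ 10 │ 15 │ 12 │        
└────┴────┴────┴────┘        
Moves: 1                     
                             
                             
                             
                             


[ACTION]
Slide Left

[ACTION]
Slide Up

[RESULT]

┌────┬────┬────┬────┐        
│  7 │ 14 │  1 │  3 │        
├────┼────┼────┼────┤        
│  5 │ 11 │  6 │  2 │        
├────┼────┼────┼────┤        
│  9 │ 10 │  8 │  4 │        
├────┼────┼────┼────┤        
│ 13 │    │ 15 │ 12 │        
└────┴────┴────┴────┘        
Moves: 3                     
                             
                             
                             
                             


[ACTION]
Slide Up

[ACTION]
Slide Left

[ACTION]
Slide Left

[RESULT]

┌────┬────┬────┬────┐        
│  7 │ 14 │  1 │  3 │        
├────┼────┼────┼────┤        
│  5 │ 11 │  6 │  2 │        
├────┼────┼────┼────┤        
│  9 │ 10 │  8 │  4 │        
├────┼────┼────┼────┤        
│ 13 │ 15 │ 12 │    │        
└────┴────┴────┴────┘        
Moves: 5                     
                             
                             
                             
                             


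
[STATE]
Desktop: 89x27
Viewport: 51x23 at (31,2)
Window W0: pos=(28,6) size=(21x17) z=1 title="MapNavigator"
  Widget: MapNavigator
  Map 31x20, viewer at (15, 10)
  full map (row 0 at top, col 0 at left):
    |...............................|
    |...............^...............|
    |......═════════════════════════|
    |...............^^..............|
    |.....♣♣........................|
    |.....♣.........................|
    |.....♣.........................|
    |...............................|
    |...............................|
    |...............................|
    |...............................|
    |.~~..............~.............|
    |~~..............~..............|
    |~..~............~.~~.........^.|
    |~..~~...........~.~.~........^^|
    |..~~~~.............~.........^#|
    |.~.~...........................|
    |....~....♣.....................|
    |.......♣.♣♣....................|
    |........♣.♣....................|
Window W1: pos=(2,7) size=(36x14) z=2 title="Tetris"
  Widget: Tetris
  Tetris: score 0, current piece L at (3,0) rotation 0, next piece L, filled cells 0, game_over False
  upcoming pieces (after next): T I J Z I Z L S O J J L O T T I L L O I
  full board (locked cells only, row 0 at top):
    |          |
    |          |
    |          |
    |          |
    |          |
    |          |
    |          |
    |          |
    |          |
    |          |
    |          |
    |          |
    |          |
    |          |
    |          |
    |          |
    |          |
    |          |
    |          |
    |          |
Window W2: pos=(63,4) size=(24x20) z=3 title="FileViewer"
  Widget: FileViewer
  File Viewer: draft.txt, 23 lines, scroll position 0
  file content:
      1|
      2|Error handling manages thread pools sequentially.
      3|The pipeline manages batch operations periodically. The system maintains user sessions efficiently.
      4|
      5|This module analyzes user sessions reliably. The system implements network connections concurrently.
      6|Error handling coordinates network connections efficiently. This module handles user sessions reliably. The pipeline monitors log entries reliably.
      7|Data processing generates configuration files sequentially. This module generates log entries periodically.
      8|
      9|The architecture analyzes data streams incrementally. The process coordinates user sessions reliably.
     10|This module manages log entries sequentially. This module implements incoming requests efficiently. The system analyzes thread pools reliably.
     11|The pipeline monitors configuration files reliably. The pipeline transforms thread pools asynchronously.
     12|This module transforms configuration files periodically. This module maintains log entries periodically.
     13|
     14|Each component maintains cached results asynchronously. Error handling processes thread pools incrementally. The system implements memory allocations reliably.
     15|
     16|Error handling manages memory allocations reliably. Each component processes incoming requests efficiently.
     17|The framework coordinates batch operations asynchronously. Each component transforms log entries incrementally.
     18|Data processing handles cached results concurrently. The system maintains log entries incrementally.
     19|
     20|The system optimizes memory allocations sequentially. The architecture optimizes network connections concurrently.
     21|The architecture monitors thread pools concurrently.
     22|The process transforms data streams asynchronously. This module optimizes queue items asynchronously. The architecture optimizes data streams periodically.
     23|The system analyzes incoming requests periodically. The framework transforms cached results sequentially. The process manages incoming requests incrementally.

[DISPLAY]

                                                   
                                                   
                                ┏━━━━━━━━━━━━━━━━━━
                                ┃ FileViewer       
━━━━━━━━━━━━━━━━━┓              ┠──────────────────
━━━━━━┓ator      ┃              ┃                  
      ┃──────────┨              ┃Error handling man
──────┨..........┃              ┃The pipeline manag
      ┃..........┃              ┃                  
      ┃..........┃              ┃This module analyz
      ┃..........┃              ┃Error handling coo
      ┃..........┃              ┃Data processing ge
      ┃..........┃              ┃                  
      ┃@.........┃              ┃The architecture a
      ┃..~.......┃              ┃This module manage
      ┃.~........┃              ┃The pipeline monit
      ┃.~.~~.....┃              ┃This module transf
      ┃.~.~.~....┃              ┃                  
━━━━━━┛....~.....┃              ┃Each component mai
.................┃              ┃                  
━━━━━━━━━━━━━━━━━┛              ┃Error handling man
                                ┗━━━━━━━━━━━━━━━━━━
                                                   


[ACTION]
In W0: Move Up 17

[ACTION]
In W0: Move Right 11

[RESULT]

                                                   
                                                   
                                ┏━━━━━━━━━━━━━━━━━━
                                ┃ FileViewer       
━━━━━━━━━━━━━━━━━┓              ┠──────────────────
━━━━━━┓ator      ┃              ┃                  
      ┃──────────┨              ┃Error handling man
──────┨          ┃              ┃The pipeline manag
      ┃          ┃              ┃                  
      ┃          ┃              ┃This module analyz
      ┃          ┃              ┃Error handling coo
      ┃          ┃              ┃Data processing ge
      ┃          ┃              ┃                  
      ┃@....     ┃              ┃The architecture a
      ┃.....     ┃              ┃This module manage
      ┃═════     ┃              ┃The pipeline monit
      ┃.....     ┃              ┃This module transf
      ┃.....     ┃              ┃                  
━━━━━━┛.....     ┃              ┃Each component mai
............     ┃              ┃                  
━━━━━━━━━━━━━━━━━┛              ┃Error handling man
                                ┗━━━━━━━━━━━━━━━━━━
                                                   


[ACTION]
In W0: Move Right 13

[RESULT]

                                                   
                                                   
                                ┏━━━━━━━━━━━━━━━━━━
                                ┃ FileViewer       
━━━━━━━━━━━━━━━━━┓              ┠──────────────────
━━━━━━┓ator      ┃              ┃                  
      ┃──────────┨              ┃Error handling man
──────┨          ┃              ┃The pipeline manag
      ┃          ┃              ┃                  
      ┃          ┃              ┃This module analyz
      ┃          ┃              ┃Error handling coo
      ┃          ┃              ┃Data processing ge
      ┃          ┃              ┃                  
      ┃@         ┃              ┃The architecture a
      ┃.         ┃              ┃This module manage
      ┃═         ┃              ┃The pipeline monit
      ┃.         ┃              ┃This module transf
      ┃.         ┃              ┃                  
━━━━━━┛.         ┃              ┃Each component mai
........         ┃              ┃                  
━━━━━━━━━━━━━━━━━┛              ┃Error handling man
                                ┗━━━━━━━━━━━━━━━━━━
                                                   
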